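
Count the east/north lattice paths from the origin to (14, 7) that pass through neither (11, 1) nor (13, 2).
Number of paths = 114858

Inclusion–exclusion. Total paths: C(21, 14) = 116280. Through P₁: C(12, 11)·C(9, 3) = 1008. Through P₂: C(15, 13)·C(6, 1) = 630. Since P₁ is strictly southwest of P₂, a monotone path through both must visit P₁ then P₂; paths through both = C(12, 11)·C(3, 2)·C(6, 1) = 216. Avoid both = 116280 − 1008 − 630 + 216 = 114858.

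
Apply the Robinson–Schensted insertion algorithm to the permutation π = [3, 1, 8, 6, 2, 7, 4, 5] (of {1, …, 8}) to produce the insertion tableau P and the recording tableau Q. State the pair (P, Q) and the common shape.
P = [1, 2, 4, 5] / [3, 6, 7] / [8];  Q = [1, 3, 6, 8] / [2, 4, 7] / [5];  common shape = (4, 3, 1)

Row-insert the values π_1, π_2, … into P one at a time, bumping the leftmost entry strictly greater than the inserted value down to the next row. The recording tableau Q records, in position (i, j), the step at which that cell was added to P.
  Insert 3 (step 1): P = [3];  Q = [1]
  Insert 1 (step 2): P = [1] / [3];  Q = [1] / [2]
  Insert 8 (step 3): P = [1, 8] / [3];  Q = [1, 3] / [2]
  Insert 6 (step 4): P = [1, 6] / [3, 8];  Q = [1, 3] / [2, 4]
  Insert 2 (step 5): P = [1, 2] / [3, 6] / [8];  Q = [1, 3] / [2, 4] / [5]
  Insert 7 (step 6): P = [1, 2, 7] / [3, 6] / [8];  Q = [1, 3, 6] / [2, 4] / [5]
  Insert 4 (step 7): P = [1, 2, 4] / [3, 6, 7] / [8];  Q = [1, 3, 6] / [2, 4, 7] / [5]
  Insert 5 (step 8): P = [1, 2, 4, 5] / [3, 6, 7] / [8];  Q = [1, 3, 6, 8] / [2, 4, 7] / [5]
Final shape: (4, 3, 1).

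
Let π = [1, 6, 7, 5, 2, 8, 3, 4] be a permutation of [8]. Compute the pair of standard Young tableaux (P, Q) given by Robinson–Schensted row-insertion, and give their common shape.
P = [1, 2, 3, 4] / [5, 7, 8] / [6];  Q = [1, 2, 3, 6] / [4, 7, 8] / [5];  common shape = (4, 3, 1)

Row-insert the values π_1, π_2, … into P one at a time, bumping the leftmost entry strictly greater than the inserted value down to the next row. The recording tableau Q records, in position (i, j), the step at which that cell was added to P.
  Insert 1 (step 1): P = [1];  Q = [1]
  Insert 6 (step 2): P = [1, 6];  Q = [1, 2]
  Insert 7 (step 3): P = [1, 6, 7];  Q = [1, 2, 3]
  Insert 5 (step 4): P = [1, 5, 7] / [6];  Q = [1, 2, 3] / [4]
  Insert 2 (step 5): P = [1, 2, 7] / [5] / [6];  Q = [1, 2, 3] / [4] / [5]
  Insert 8 (step 6): P = [1, 2, 7, 8] / [5] / [6];  Q = [1, 2, 3, 6] / [4] / [5]
  Insert 3 (step 7): P = [1, 2, 3, 8] / [5, 7] / [6];  Q = [1, 2, 3, 6] / [4, 7] / [5]
  Insert 4 (step 8): P = [1, 2, 3, 4] / [5, 7, 8] / [6];  Q = [1, 2, 3, 6] / [4, 7, 8] / [5]
Final shape: (4, 3, 1).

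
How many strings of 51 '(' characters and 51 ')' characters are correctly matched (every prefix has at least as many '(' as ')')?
C_51 = 7684785670514316385230816156

These balanced parentheses are counted by the Catalan number C_n = (1/(n + 1)) · C(2n, n). For n = 51: C_51 = (1/52) · C(102, 51) = 399608854866744452032002440112/52 = 7684785670514316385230816156.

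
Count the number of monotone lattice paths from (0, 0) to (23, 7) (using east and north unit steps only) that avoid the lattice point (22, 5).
Number of paths = 1793610

Total paths from (0, 0) to (23, 7): C(30, 23) = 2035800. Paths through (22, 5): (paths (0, 0) → (22, 5)) × (paths (22, 5) → (23, 7)) = C(27, 22) · C(3, 1) = 80730 · 3 = 242190. Avoidance count = 2035800 − 242190 = 1793610.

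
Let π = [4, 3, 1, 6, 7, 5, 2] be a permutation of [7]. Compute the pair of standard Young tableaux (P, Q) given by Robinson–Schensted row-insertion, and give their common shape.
P = [1, 2, 7] / [3, 5] / [4, 6];  Q = [1, 4, 5] / [2, 6] / [3, 7];  common shape = (3, 2, 2)

Row-insert the values π_1, π_2, … into P one at a time, bumping the leftmost entry strictly greater than the inserted value down to the next row. The recording tableau Q records, in position (i, j), the step at which that cell was added to P.
  Insert 4 (step 1): P = [4];  Q = [1]
  Insert 3 (step 2): P = [3] / [4];  Q = [1] / [2]
  Insert 1 (step 3): P = [1] / [3] / [4];  Q = [1] / [2] / [3]
  Insert 6 (step 4): P = [1, 6] / [3] / [4];  Q = [1, 4] / [2] / [3]
  Insert 7 (step 5): P = [1, 6, 7] / [3] / [4];  Q = [1, 4, 5] / [2] / [3]
  Insert 5 (step 6): P = [1, 5, 7] / [3, 6] / [4];  Q = [1, 4, 5] / [2, 6] / [3]
  Insert 2 (step 7): P = [1, 2, 7] / [3, 5] / [4, 6];  Q = [1, 4, 5] / [2, 6] / [3, 7]
Final shape: (3, 2, 2).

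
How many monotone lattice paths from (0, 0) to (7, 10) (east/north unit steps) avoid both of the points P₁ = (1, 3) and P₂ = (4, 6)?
Number of paths = 8034

Inclusion–exclusion. Total paths: C(17, 7) = 19448. Through P₁: C(4, 1)·C(13, 6) = 6864. Through P₂: C(10, 4)·C(7, 3) = 7350. Since P₁ is strictly southwest of P₂, a monotone path through both must visit P₁ then P₂; paths through both = C(4, 1)·C(6, 3)·C(7, 3) = 2800. Avoid both = 19448 − 6864 − 7350 + 2800 = 8034.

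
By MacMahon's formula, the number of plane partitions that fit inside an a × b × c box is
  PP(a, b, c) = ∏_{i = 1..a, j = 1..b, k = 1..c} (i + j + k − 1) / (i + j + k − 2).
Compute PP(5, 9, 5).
PP(5, 9, 5) = 1566039386912

Evaluate the triple product over i = 1..5, j = 1..9, k = 1..5. The factors are (2/1) · (3/2) · (4/3) · (5/4) · (6/5) · (3/2) · (4/3) · (5/4) · … (225 factors total). The numerators and denominators telescope so the product is an integer; carrying out the multiplication exactly gives PP(5, 9, 5) = 1566039386912.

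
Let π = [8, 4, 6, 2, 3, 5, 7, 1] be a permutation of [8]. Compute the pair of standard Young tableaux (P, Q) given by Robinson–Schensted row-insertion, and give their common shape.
P = [1, 3, 5, 7] / [2, 6] / [4] / [8];  Q = [1, 3, 6, 7] / [2, 5] / [4] / [8];  common shape = (4, 2, 1, 1)

Row-insert the values π_1, π_2, … into P one at a time, bumping the leftmost entry strictly greater than the inserted value down to the next row. The recording tableau Q records, in position (i, j), the step at which that cell was added to P.
  Insert 8 (step 1): P = [8];  Q = [1]
  Insert 4 (step 2): P = [4] / [8];  Q = [1] / [2]
  Insert 6 (step 3): P = [4, 6] / [8];  Q = [1, 3] / [2]
  Insert 2 (step 4): P = [2, 6] / [4] / [8];  Q = [1, 3] / [2] / [4]
  Insert 3 (step 5): P = [2, 3] / [4, 6] / [8];  Q = [1, 3] / [2, 5] / [4]
  Insert 5 (step 6): P = [2, 3, 5] / [4, 6] / [8];  Q = [1, 3, 6] / [2, 5] / [4]
  Insert 7 (step 7): P = [2, 3, 5, 7] / [4, 6] / [8];  Q = [1, 3, 6, 7] / [2, 5] / [4]
  Insert 1 (step 8): P = [1, 3, 5, 7] / [2, 6] / [4] / [8];  Q = [1, 3, 6, 7] / [2, 5] / [4] / [8]
Final shape: (4, 2, 1, 1).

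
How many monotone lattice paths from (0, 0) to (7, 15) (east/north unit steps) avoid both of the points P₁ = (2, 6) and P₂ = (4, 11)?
Number of paths = 87293

Inclusion–exclusion. Total paths: C(22, 7) = 170544. Through P₁: C(8, 2)·C(14, 5) = 56056. Through P₂: C(15, 4)·C(7, 3) = 47775. Since P₁ is strictly southwest of P₂, a monotone path through both must visit P₁ then P₂; paths through both = C(8, 2)·C(7, 2)·C(7, 3) = 20580. Avoid both = 170544 − 56056 − 47775 + 20580 = 87293.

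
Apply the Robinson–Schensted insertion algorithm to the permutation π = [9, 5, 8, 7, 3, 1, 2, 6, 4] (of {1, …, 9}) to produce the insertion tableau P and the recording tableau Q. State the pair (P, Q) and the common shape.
P = [1, 2, 4] / [3, 6] / [5, 7] / [8] / [9];  Q = [1, 3, 8] / [2, 7] / [4, 9] / [5] / [6];  common shape = (3, 2, 2, 1, 1)

Row-insert the values π_1, π_2, … into P one at a time, bumping the leftmost entry strictly greater than the inserted value down to the next row. The recording tableau Q records, in position (i, j), the step at which that cell was added to P.
  Insert 9 (step 1): P = [9];  Q = [1]
  Insert 5 (step 2): P = [5] / [9];  Q = [1] / [2]
  Insert 8 (step 3): P = [5, 8] / [9];  Q = [1, 3] / [2]
  Insert 7 (step 4): P = [5, 7] / [8] / [9];  Q = [1, 3] / [2] / [4]
  Insert 3 (step 5): P = [3, 7] / [5] / [8] / [9];  Q = [1, 3] / [2] / [4] / [5]
  Insert 1 (step 6): P = [1, 7] / [3] / [5] / [8] / [9];  Q = [1, 3] / [2] / [4] / [5] / [6]
  Insert 2 (step 7): P = [1, 2] / [3, 7] / [5] / [8] / [9];  Q = [1, 3] / [2, 7] / [4] / [5] / [6]
  Insert 6 (step 8): P = [1, 2, 6] / [3, 7] / [5] / [8] / [9];  Q = [1, 3, 8] / [2, 7] / [4] / [5] / [6]
  Insert 4 (step 9): P = [1, 2, 4] / [3, 6] / [5, 7] / [8] / [9];  Q = [1, 3, 8] / [2, 7] / [4, 9] / [5] / [6]
Final shape: (3, 2, 2, 1, 1).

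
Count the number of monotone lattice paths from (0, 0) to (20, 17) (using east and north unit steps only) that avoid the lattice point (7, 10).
Number of paths = 14397759750

Total paths from (0, 0) to (20, 17): C(37, 20) = 15905368710. Paths through (7, 10): (paths (0, 0) → (7, 10)) × (paths (7, 10) → (20, 17)) = C(17, 7) · C(20, 13) = 19448 · 77520 = 1507608960. Avoidance count = 15905368710 − 1507608960 = 14397759750.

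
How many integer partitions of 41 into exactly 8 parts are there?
p(41, 8 parts) = 3828

Partitions of n into exactly k parts are in bijection with partitions of n − k into at most k parts (subtract 1 from each part). So p(41, exactly 8) = p(33, parts ≤ 8). Computing via the recurrence p(m, j) = p(m, j−1) + p(m−j, j) gives 3828.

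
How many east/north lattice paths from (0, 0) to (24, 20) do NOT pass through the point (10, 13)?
Number of paths = 1628007355590

Total paths from (0, 0) to (24, 20): C(44, 24) = 1761039350070. Paths through (10, 13): (paths (0, 0) → (10, 13)) × (paths (10, 13) → (24, 20)) = C(23, 10) · C(21, 14) = 1144066 · 116280 = 133031994480. Avoidance count = 1761039350070 − 133031994480 = 1628007355590.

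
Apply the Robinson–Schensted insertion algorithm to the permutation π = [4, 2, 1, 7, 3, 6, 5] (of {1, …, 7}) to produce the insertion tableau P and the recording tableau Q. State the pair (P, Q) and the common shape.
P = [1, 3, 5] / [2, 6] / [4, 7];  Q = [1, 4, 6] / [2, 5] / [3, 7];  common shape = (3, 2, 2)

Row-insert the values π_1, π_2, … into P one at a time, bumping the leftmost entry strictly greater than the inserted value down to the next row. The recording tableau Q records, in position (i, j), the step at which that cell was added to P.
  Insert 4 (step 1): P = [4];  Q = [1]
  Insert 2 (step 2): P = [2] / [4];  Q = [1] / [2]
  Insert 1 (step 3): P = [1] / [2] / [4];  Q = [1] / [2] / [3]
  Insert 7 (step 4): P = [1, 7] / [2] / [4];  Q = [1, 4] / [2] / [3]
  Insert 3 (step 5): P = [1, 3] / [2, 7] / [4];  Q = [1, 4] / [2, 5] / [3]
  Insert 6 (step 6): P = [1, 3, 6] / [2, 7] / [4];  Q = [1, 4, 6] / [2, 5] / [3]
  Insert 5 (step 7): P = [1, 3, 5] / [2, 6] / [4, 7];  Q = [1, 4, 6] / [2, 5] / [3, 7]
Final shape: (3, 2, 2).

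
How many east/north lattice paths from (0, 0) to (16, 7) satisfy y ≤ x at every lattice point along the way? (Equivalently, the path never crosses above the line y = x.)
Number of paths = 144210

By the reflection principle (André's argument), the number of monotone paths to (16, 7) with n ≤ m that never go above y = x is C(23, 16) − C(23, 17) = 245157 − 100947 = 144210.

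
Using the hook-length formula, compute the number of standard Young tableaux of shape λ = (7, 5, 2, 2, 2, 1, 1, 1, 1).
# SYT of shape (7, 5, 2, 2, 2, 1, 1, 1, 1) = 1280359080

Hook-length formula: f^λ = n! / Π hook(c), product over all cells c of the Young diagram. For λ = (7, 5, 2, 2, 2, 1, 1, 1, 1), n = 22 boxes. Hook lengths by row (left-to-right, top-to-bottom): [15, 10, 6, 5, 4, 2, 1]; [12, 7, 3, 2, 1]; [8, 3]; [7, 2]; [6, 1]; [4]; [3]; [2]; [1]. Product of hooks = 877879296000. So f^λ = 22! / 877879296000 = 1124000727777607680000 / 877879296000 = 1280359080.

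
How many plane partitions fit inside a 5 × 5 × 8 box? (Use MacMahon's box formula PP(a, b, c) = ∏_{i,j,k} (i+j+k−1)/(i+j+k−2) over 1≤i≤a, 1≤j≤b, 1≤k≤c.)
PP(5, 5, 8) = 235234907908

Evaluate the triple product over i = 1..5, j = 1..5, k = 1..8. The factors are (2/1) · (3/2) · (4/3) · (5/4) · (6/5) · (7/6) · (8/7) · (9/8) · … (200 factors total). The numerators and denominators telescope so the product is an integer; carrying out the multiplication exactly gives PP(5, 5, 8) = 235234907908.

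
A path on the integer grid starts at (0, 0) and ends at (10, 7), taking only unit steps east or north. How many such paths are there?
Number of paths = 19448

A monotone lattice path from (0, 0) to (10, 7) consists of 10 east steps and 7 north steps in some order, so it is determined by which 10 of the 17 steps are east. The count is C(17, 10) = 19448.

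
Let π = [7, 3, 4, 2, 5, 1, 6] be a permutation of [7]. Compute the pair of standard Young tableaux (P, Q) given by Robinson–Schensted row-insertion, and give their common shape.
P = [1, 4, 5, 6] / [2] / [3] / [7];  Q = [1, 3, 5, 7] / [2] / [4] / [6];  common shape = (4, 1, 1, 1)

Row-insert the values π_1, π_2, … into P one at a time, bumping the leftmost entry strictly greater than the inserted value down to the next row. The recording tableau Q records, in position (i, j), the step at which that cell was added to P.
  Insert 7 (step 1): P = [7];  Q = [1]
  Insert 3 (step 2): P = [3] / [7];  Q = [1] / [2]
  Insert 4 (step 3): P = [3, 4] / [7];  Q = [1, 3] / [2]
  Insert 2 (step 4): P = [2, 4] / [3] / [7];  Q = [1, 3] / [2] / [4]
  Insert 5 (step 5): P = [2, 4, 5] / [3] / [7];  Q = [1, 3, 5] / [2] / [4]
  Insert 1 (step 6): P = [1, 4, 5] / [2] / [3] / [7];  Q = [1, 3, 5] / [2] / [4] / [6]
  Insert 6 (step 7): P = [1, 4, 5, 6] / [2] / [3] / [7];  Q = [1, 3, 5, 7] / [2] / [4] / [6]
Final shape: (4, 1, 1, 1).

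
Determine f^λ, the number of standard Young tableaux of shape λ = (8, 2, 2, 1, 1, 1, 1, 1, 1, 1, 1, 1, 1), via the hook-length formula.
# SYT of shape (8, 2, 2, 1, 1, 1, 1, 1, 1, 1, 1, 1, 1) = 7660268

Hook-length formula: f^λ = n! / Π hook(c), product over all cells c of the Young diagram. For λ = (8, 2, 2, 1, 1, 1, 1, 1, 1, 1, 1, 1, 1), n = 22 boxes. Hook lengths by row (left-to-right, top-to-bottom): [20, 9, 6, 5, 4, 3, 2, 1]; [13, 2]; [12, 1]; [10]; [9]; [8]; [7]; [6]; [5]; [4]; [3]; [2]; [1]. Product of hooks = 146731253760000. So f^λ = 22! / 146731253760000 = 1124000727777607680000 / 146731253760000 = 7660268.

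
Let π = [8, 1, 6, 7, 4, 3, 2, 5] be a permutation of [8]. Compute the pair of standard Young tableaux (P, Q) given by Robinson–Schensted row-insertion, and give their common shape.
P = [1, 2, 5] / [3, 7] / [4] / [6] / [8];  Q = [1, 3, 4] / [2, 8] / [5] / [6] / [7];  common shape = (3, 2, 1, 1, 1)

Row-insert the values π_1, π_2, … into P one at a time, bumping the leftmost entry strictly greater than the inserted value down to the next row. The recording tableau Q records, in position (i, j), the step at which that cell was added to P.
  Insert 8 (step 1): P = [8];  Q = [1]
  Insert 1 (step 2): P = [1] / [8];  Q = [1] / [2]
  Insert 6 (step 3): P = [1, 6] / [8];  Q = [1, 3] / [2]
  Insert 7 (step 4): P = [1, 6, 7] / [8];  Q = [1, 3, 4] / [2]
  Insert 4 (step 5): P = [1, 4, 7] / [6] / [8];  Q = [1, 3, 4] / [2] / [5]
  Insert 3 (step 6): P = [1, 3, 7] / [4] / [6] / [8];  Q = [1, 3, 4] / [2] / [5] / [6]
  Insert 2 (step 7): P = [1, 2, 7] / [3] / [4] / [6] / [8];  Q = [1, 3, 4] / [2] / [5] / [6] / [7]
  Insert 5 (step 8): P = [1, 2, 5] / [3, 7] / [4] / [6] / [8];  Q = [1, 3, 4] / [2, 8] / [5] / [6] / [7]
Final shape: (3, 2, 1, 1, 1).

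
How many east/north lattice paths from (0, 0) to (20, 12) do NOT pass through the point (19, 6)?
Number of paths = 224553140

Total paths from (0, 0) to (20, 12): C(32, 20) = 225792840. Paths through (19, 6): (paths (0, 0) → (19, 6)) × (paths (19, 6) → (20, 12)) = C(25, 19) · C(7, 1) = 177100 · 7 = 1239700. Avoidance count = 225792840 − 1239700 = 224553140.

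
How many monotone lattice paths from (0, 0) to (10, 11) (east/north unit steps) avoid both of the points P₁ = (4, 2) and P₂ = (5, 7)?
Number of paths = 189189

Inclusion–exclusion. Total paths: C(21, 10) = 352716. Through P₁: C(6, 4)·C(15, 6) = 75075. Through P₂: C(12, 5)·C(9, 5) = 99792. Since P₁ is strictly southwest of P₂, a monotone path through both must visit P₁ then P₂; paths through both = C(6, 4)·C(6, 1)·C(9, 5) = 11340. Avoid both = 352716 − 75075 − 99792 + 11340 = 189189.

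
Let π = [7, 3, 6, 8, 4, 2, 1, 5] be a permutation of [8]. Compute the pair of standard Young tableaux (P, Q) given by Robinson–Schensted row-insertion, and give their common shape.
P = [1, 4, 5] / [2, 8] / [3] / [6] / [7];  Q = [1, 3, 4] / [2, 8] / [5] / [6] / [7];  common shape = (3, 2, 1, 1, 1)

Row-insert the values π_1, π_2, … into P one at a time, bumping the leftmost entry strictly greater than the inserted value down to the next row. The recording tableau Q records, in position (i, j), the step at which that cell was added to P.
  Insert 7 (step 1): P = [7];  Q = [1]
  Insert 3 (step 2): P = [3] / [7];  Q = [1] / [2]
  Insert 6 (step 3): P = [3, 6] / [7];  Q = [1, 3] / [2]
  Insert 8 (step 4): P = [3, 6, 8] / [7];  Q = [1, 3, 4] / [2]
  Insert 4 (step 5): P = [3, 4, 8] / [6] / [7];  Q = [1, 3, 4] / [2] / [5]
  Insert 2 (step 6): P = [2, 4, 8] / [3] / [6] / [7];  Q = [1, 3, 4] / [2] / [5] / [6]
  Insert 1 (step 7): P = [1, 4, 8] / [2] / [3] / [6] / [7];  Q = [1, 3, 4] / [2] / [5] / [6] / [7]
  Insert 5 (step 8): P = [1, 4, 5] / [2, 8] / [3] / [6] / [7];  Q = [1, 3, 4] / [2, 8] / [5] / [6] / [7]
Final shape: (3, 2, 1, 1, 1).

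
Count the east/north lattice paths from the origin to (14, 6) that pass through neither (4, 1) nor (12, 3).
Number of paths = 21445

Inclusion–exclusion. Total paths: C(20, 14) = 38760. Through P₁: C(5, 4)·C(15, 10) = 15015. Through P₂: C(15, 12)·C(5, 2) = 4550. Since P₁ is strictly southwest of P₂, a monotone path through both must visit P₁ then P₂; paths through both = C(5, 4)·C(10, 8)·C(5, 2) = 2250. Avoid both = 38760 − 15015 − 4550 + 2250 = 21445.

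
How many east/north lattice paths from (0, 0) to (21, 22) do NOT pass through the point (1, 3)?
Number of paths = 776356424220

Total paths from (0, 0) to (21, 22): C(43, 21) = 1052049481860. Paths through (1, 3): (paths (0, 0) → (1, 3)) × (paths (1, 3) → (21, 22)) = C(4, 1) · C(39, 20) = 4 · 68923264410 = 275693057640. Avoidance count = 1052049481860 − 275693057640 = 776356424220.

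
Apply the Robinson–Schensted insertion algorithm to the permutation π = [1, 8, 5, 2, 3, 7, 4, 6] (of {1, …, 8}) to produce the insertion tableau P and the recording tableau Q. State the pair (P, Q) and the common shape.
P = [1, 2, 3, 4, 6] / [5, 7] / [8];  Q = [1, 2, 5, 6, 8] / [3, 7] / [4];  common shape = (5, 2, 1)

Row-insert the values π_1, π_2, … into P one at a time, bumping the leftmost entry strictly greater than the inserted value down to the next row. The recording tableau Q records, in position (i, j), the step at which that cell was added to P.
  Insert 1 (step 1): P = [1];  Q = [1]
  Insert 8 (step 2): P = [1, 8];  Q = [1, 2]
  Insert 5 (step 3): P = [1, 5] / [8];  Q = [1, 2] / [3]
  Insert 2 (step 4): P = [1, 2] / [5] / [8];  Q = [1, 2] / [3] / [4]
  Insert 3 (step 5): P = [1, 2, 3] / [5] / [8];  Q = [1, 2, 5] / [3] / [4]
  Insert 7 (step 6): P = [1, 2, 3, 7] / [5] / [8];  Q = [1, 2, 5, 6] / [3] / [4]
  Insert 4 (step 7): P = [1, 2, 3, 4] / [5, 7] / [8];  Q = [1, 2, 5, 6] / [3, 7] / [4]
  Insert 6 (step 8): P = [1, 2, 3, 4, 6] / [5, 7] / [8];  Q = [1, 2, 5, 6, 8] / [3, 7] / [4]
Final shape: (5, 2, 1).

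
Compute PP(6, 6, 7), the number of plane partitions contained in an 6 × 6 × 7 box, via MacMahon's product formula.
PP(6, 6, 7) = 29706808370096

Evaluate the triple product over i = 1..6, j = 1..6, k = 1..7. The factors are (2/1) · (3/2) · (4/3) · (5/4) · (6/5) · (7/6) · (8/7) · (3/2) · … (252 factors total). The numerators and denominators telescope so the product is an integer; carrying out the multiplication exactly gives PP(6, 6, 7) = 29706808370096.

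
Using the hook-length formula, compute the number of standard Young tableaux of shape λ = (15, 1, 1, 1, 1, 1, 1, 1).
# SYT of shape (15, 1, 1, 1, 1, 1, 1, 1) = 116280

Hook-length formula: f^λ = n! / Π hook(c), product over all cells c of the Young diagram. For λ = (15, 1, 1, 1, 1, 1, 1, 1), n = 22 boxes. Hook lengths by row (left-to-right, top-to-bottom): [22, 14, 13, 12, 11, 10, 9, 8, 7, 6, 5, 4, 3, 2, 1]; [7]; [6]; [5]; [4]; [3]; [2]; [1]. Product of hooks = 9666328928256000. So f^λ = 22! / 9666328928256000 = 1124000727777607680000 / 9666328928256000 = 116280.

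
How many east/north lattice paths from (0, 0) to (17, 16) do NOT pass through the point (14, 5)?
Number of paths = 1162570518

Total paths from (0, 0) to (17, 16): C(33, 17) = 1166803110. Paths through (14, 5): (paths (0, 0) → (14, 5)) × (paths (14, 5) → (17, 16)) = C(19, 14) · C(14, 3) = 11628 · 364 = 4232592. Avoidance count = 1166803110 − 4232592 = 1162570518.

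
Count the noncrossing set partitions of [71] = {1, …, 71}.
C_71 = 5175569924646105559418940193995065716350

These noncrossing partitions are counted by the Catalan number C_n = (1/(n + 1)) · C(2n, n). For n = 71: C_71 = (1/72) · C(142, 71) = 372641034574519600278163693967644731577200/72 = 5175569924646105559418940193995065716350.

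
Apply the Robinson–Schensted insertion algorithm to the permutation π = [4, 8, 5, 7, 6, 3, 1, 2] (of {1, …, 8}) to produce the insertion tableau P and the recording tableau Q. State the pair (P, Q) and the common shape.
P = [1, 2, 6] / [3, 5] / [4] / [7] / [8];  Q = [1, 2, 4] / [3, 8] / [5] / [6] / [7];  common shape = (3, 2, 1, 1, 1)

Row-insert the values π_1, π_2, … into P one at a time, bumping the leftmost entry strictly greater than the inserted value down to the next row. The recording tableau Q records, in position (i, j), the step at which that cell was added to P.
  Insert 4 (step 1): P = [4];  Q = [1]
  Insert 8 (step 2): P = [4, 8];  Q = [1, 2]
  Insert 5 (step 3): P = [4, 5] / [8];  Q = [1, 2] / [3]
  Insert 7 (step 4): P = [4, 5, 7] / [8];  Q = [1, 2, 4] / [3]
  Insert 6 (step 5): P = [4, 5, 6] / [7] / [8];  Q = [1, 2, 4] / [3] / [5]
  Insert 3 (step 6): P = [3, 5, 6] / [4] / [7] / [8];  Q = [1, 2, 4] / [3] / [5] / [6]
  Insert 1 (step 7): P = [1, 5, 6] / [3] / [4] / [7] / [8];  Q = [1, 2, 4] / [3] / [5] / [6] / [7]
  Insert 2 (step 8): P = [1, 2, 6] / [3, 5] / [4] / [7] / [8];  Q = [1, 2, 4] / [3, 8] / [5] / [6] / [7]
Final shape: (3, 2, 1, 1, 1).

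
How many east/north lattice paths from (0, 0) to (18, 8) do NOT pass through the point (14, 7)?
Number of paths = 980875

Total paths from (0, 0) to (18, 8): C(26, 18) = 1562275. Paths through (14, 7): (paths (0, 0) → (14, 7)) × (paths (14, 7) → (18, 8)) = C(21, 14) · C(5, 4) = 116280 · 5 = 581400. Avoidance count = 1562275 − 581400 = 980875.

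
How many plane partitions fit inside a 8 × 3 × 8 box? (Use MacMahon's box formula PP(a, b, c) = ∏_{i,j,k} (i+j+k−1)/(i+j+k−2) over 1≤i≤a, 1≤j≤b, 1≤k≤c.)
PP(8, 3, 8) = 33803832920

Evaluate the triple product over i = 1..8, j = 1..3, k = 1..8. The factors are (2/1) · (3/2) · (4/3) · (5/4) · (6/5) · (7/6) · (8/7) · (9/8) · … (192 factors total). The numerators and denominators telescope so the product is an integer; carrying out the multiplication exactly gives PP(8, 3, 8) = 33803832920.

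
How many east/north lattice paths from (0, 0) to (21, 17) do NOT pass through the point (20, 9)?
Number of paths = 28691008335

Total paths from (0, 0) to (21, 17): C(38, 21) = 28781143380. Paths through (20, 9): (paths (0, 0) → (20, 9)) × (paths (20, 9) → (21, 17)) = C(29, 20) · C(9, 1) = 10015005 · 9 = 90135045. Avoidance count = 28781143380 − 90135045 = 28691008335.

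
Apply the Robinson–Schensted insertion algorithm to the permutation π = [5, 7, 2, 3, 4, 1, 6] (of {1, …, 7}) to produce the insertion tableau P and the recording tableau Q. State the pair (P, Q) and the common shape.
P = [1, 3, 4, 6] / [2, 7] / [5];  Q = [1, 2, 5, 7] / [3, 4] / [6];  common shape = (4, 2, 1)

Row-insert the values π_1, π_2, … into P one at a time, bumping the leftmost entry strictly greater than the inserted value down to the next row. The recording tableau Q records, in position (i, j), the step at which that cell was added to P.
  Insert 5 (step 1): P = [5];  Q = [1]
  Insert 7 (step 2): P = [5, 7];  Q = [1, 2]
  Insert 2 (step 3): P = [2, 7] / [5];  Q = [1, 2] / [3]
  Insert 3 (step 4): P = [2, 3] / [5, 7];  Q = [1, 2] / [3, 4]
  Insert 4 (step 5): P = [2, 3, 4] / [5, 7];  Q = [1, 2, 5] / [3, 4]
  Insert 1 (step 6): P = [1, 3, 4] / [2, 7] / [5];  Q = [1, 2, 5] / [3, 4] / [6]
  Insert 6 (step 7): P = [1, 3, 4, 6] / [2, 7] / [5];  Q = [1, 2, 5, 7] / [3, 4] / [6]
Final shape: (4, 2, 1).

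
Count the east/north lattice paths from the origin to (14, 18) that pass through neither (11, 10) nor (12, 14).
Number of paths = 294825660

Inclusion–exclusion. Total paths: C(32, 14) = 471435600. Through P₁: C(21, 11)·C(11, 3) = 58198140. Through P₂: C(26, 12)·C(6, 2) = 144865500. Since P₁ is strictly southwest of P₂, a monotone path through both must visit P₁ then P₂; paths through both = C(21, 11)·C(5, 1)·C(6, 2) = 26453700. Avoid both = 471435600 − 58198140 − 144865500 + 26453700 = 294825660.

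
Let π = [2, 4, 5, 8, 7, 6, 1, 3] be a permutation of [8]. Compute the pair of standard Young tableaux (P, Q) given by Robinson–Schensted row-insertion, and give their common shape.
P = [1, 3, 5, 6] / [2, 4] / [7] / [8];  Q = [1, 2, 3, 4] / [5, 8] / [6] / [7];  common shape = (4, 2, 1, 1)

Row-insert the values π_1, π_2, … into P one at a time, bumping the leftmost entry strictly greater than the inserted value down to the next row. The recording tableau Q records, in position (i, j), the step at which that cell was added to P.
  Insert 2 (step 1): P = [2];  Q = [1]
  Insert 4 (step 2): P = [2, 4];  Q = [1, 2]
  Insert 5 (step 3): P = [2, 4, 5];  Q = [1, 2, 3]
  Insert 8 (step 4): P = [2, 4, 5, 8];  Q = [1, 2, 3, 4]
  Insert 7 (step 5): P = [2, 4, 5, 7] / [8];  Q = [1, 2, 3, 4] / [5]
  Insert 6 (step 6): P = [2, 4, 5, 6] / [7] / [8];  Q = [1, 2, 3, 4] / [5] / [6]
  Insert 1 (step 7): P = [1, 4, 5, 6] / [2] / [7] / [8];  Q = [1, 2, 3, 4] / [5] / [6] / [7]
  Insert 3 (step 8): P = [1, 3, 5, 6] / [2, 4] / [7] / [8];  Q = [1, 2, 3, 4] / [5, 8] / [6] / [7]
Final shape: (4, 2, 1, 1).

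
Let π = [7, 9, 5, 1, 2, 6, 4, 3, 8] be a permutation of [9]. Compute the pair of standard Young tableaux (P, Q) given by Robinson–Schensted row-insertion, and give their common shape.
P = [1, 2, 3, 8] / [4, 6] / [5, 9] / [7];  Q = [1, 2, 6, 9] / [3, 5] / [4, 7] / [8];  common shape = (4, 2, 2, 1)

Row-insert the values π_1, π_2, … into P one at a time, bumping the leftmost entry strictly greater than the inserted value down to the next row. The recording tableau Q records, in position (i, j), the step at which that cell was added to P.
  Insert 7 (step 1): P = [7];  Q = [1]
  Insert 9 (step 2): P = [7, 9];  Q = [1, 2]
  Insert 5 (step 3): P = [5, 9] / [7];  Q = [1, 2] / [3]
  Insert 1 (step 4): P = [1, 9] / [5] / [7];  Q = [1, 2] / [3] / [4]
  Insert 2 (step 5): P = [1, 2] / [5, 9] / [7];  Q = [1, 2] / [3, 5] / [4]
  Insert 6 (step 6): P = [1, 2, 6] / [5, 9] / [7];  Q = [1, 2, 6] / [3, 5] / [4]
  Insert 4 (step 7): P = [1, 2, 4] / [5, 6] / [7, 9];  Q = [1, 2, 6] / [3, 5] / [4, 7]
  Insert 3 (step 8): P = [1, 2, 3] / [4, 6] / [5, 9] / [7];  Q = [1, 2, 6] / [3, 5] / [4, 7] / [8]
  Insert 8 (step 9): P = [1, 2, 3, 8] / [4, 6] / [5, 9] / [7];  Q = [1, 2, 6, 9] / [3, 5] / [4, 7] / [8]
Final shape: (4, 2, 2, 1).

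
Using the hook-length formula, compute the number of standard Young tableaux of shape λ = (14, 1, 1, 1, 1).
# SYT of shape (14, 1, 1, 1, 1) = 2380

Hook-length formula: f^λ = n! / Π hook(c), product over all cells c of the Young diagram. For λ = (14, 1, 1, 1, 1), n = 18 boxes. Hook lengths by row (left-to-right, top-to-bottom): [18, 13, 12, 11, 10, 9, 8, 7, 6, 5, 4, 3, 2, 1]; [4]; [3]; [2]; [1]. Product of hooks = 2690072985600. So f^λ = 18! / 2690072985600 = 6402373705728000 / 2690072985600 = 2380.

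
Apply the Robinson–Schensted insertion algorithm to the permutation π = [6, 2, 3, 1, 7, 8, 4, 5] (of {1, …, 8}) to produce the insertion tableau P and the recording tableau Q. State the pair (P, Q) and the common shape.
P = [1, 3, 4, 5] / [2, 7, 8] / [6];  Q = [1, 3, 5, 6] / [2, 7, 8] / [4];  common shape = (4, 3, 1)

Row-insert the values π_1, π_2, … into P one at a time, bumping the leftmost entry strictly greater than the inserted value down to the next row. The recording tableau Q records, in position (i, j), the step at which that cell was added to P.
  Insert 6 (step 1): P = [6];  Q = [1]
  Insert 2 (step 2): P = [2] / [6];  Q = [1] / [2]
  Insert 3 (step 3): P = [2, 3] / [6];  Q = [1, 3] / [2]
  Insert 1 (step 4): P = [1, 3] / [2] / [6];  Q = [1, 3] / [2] / [4]
  Insert 7 (step 5): P = [1, 3, 7] / [2] / [6];  Q = [1, 3, 5] / [2] / [4]
  Insert 8 (step 6): P = [1, 3, 7, 8] / [2] / [6];  Q = [1, 3, 5, 6] / [2] / [4]
  Insert 4 (step 7): P = [1, 3, 4, 8] / [2, 7] / [6];  Q = [1, 3, 5, 6] / [2, 7] / [4]
  Insert 5 (step 8): P = [1, 3, 4, 5] / [2, 7, 8] / [6];  Q = [1, 3, 5, 6] / [2, 7, 8] / [4]
Final shape: (4, 3, 1).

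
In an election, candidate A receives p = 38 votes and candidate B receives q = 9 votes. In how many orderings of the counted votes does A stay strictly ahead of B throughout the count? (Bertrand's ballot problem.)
Strict-lead orderings = 840783515

Total orderings of the 47 votes with 38 for A: C(47, 38) = 1362649145. By the Bertrand ballot formula (Cycle Lemma / reflection principle), the number of orderings in which A is strictly ahead of B throughout is (p − q)/(p + q) · C(p + q, p) = (38 − 9)/(38 + 9) · 1362649145 = 840783515.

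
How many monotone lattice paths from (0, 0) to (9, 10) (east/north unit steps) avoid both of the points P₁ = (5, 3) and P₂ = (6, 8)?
Number of paths = 47228

Inclusion–exclusion. Total paths: C(19, 9) = 92378. Through P₁: C(8, 5)·C(11, 4) = 18480. Through P₂: C(14, 6)·C(5, 3) = 30030. Since P₁ is strictly southwest of P₂, a monotone path through both must visit P₁ then P₂; paths through both = C(8, 5)·C(6, 1)·C(5, 3) = 3360. Avoid both = 92378 − 18480 − 30030 + 3360 = 47228.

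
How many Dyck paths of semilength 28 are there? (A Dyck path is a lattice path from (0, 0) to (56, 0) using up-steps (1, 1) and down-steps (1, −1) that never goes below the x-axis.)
C_28 = 263747951750360

These Dyck paths are counted by the Catalan number C_n = (1/(n + 1)) · C(2n, n). For n = 28: C_28 = (1/29) · C(56, 28) = 7648690600760440/29 = 263747951750360.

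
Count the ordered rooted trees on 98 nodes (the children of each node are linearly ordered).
C_97 = 14657929356129575437016877846657032761712954950899755100

These ordered rooted trees are counted by the Catalan number C_n = (1/(n + 1)) · C(2n, n). For n = 97: C_97 = (1/98) · C(194, 97) = 1436477076900698392827654028972389210647869585188175999800/98 = 14657929356129575437016877846657032761712954950899755100.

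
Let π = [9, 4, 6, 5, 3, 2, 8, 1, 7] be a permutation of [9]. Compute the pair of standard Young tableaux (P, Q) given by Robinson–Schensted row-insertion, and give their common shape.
P = [1, 5, 7] / [2, 8] / [3] / [4] / [6] / [9];  Q = [1, 3, 7] / [2, 9] / [4] / [5] / [6] / [8];  common shape = (3, 2, 1, 1, 1, 1)

Row-insert the values π_1, π_2, … into P one at a time, bumping the leftmost entry strictly greater than the inserted value down to the next row. The recording tableau Q records, in position (i, j), the step at which that cell was added to P.
  Insert 9 (step 1): P = [9];  Q = [1]
  Insert 4 (step 2): P = [4] / [9];  Q = [1] / [2]
  Insert 6 (step 3): P = [4, 6] / [9];  Q = [1, 3] / [2]
  Insert 5 (step 4): P = [4, 5] / [6] / [9];  Q = [1, 3] / [2] / [4]
  Insert 3 (step 5): P = [3, 5] / [4] / [6] / [9];  Q = [1, 3] / [2] / [4] / [5]
  Insert 2 (step 6): P = [2, 5] / [3] / [4] / [6] / [9];  Q = [1, 3] / [2] / [4] / [5] / [6]
  Insert 8 (step 7): P = [2, 5, 8] / [3] / [4] / [6] / [9];  Q = [1, 3, 7] / [2] / [4] / [5] / [6]
  Insert 1 (step 8): P = [1, 5, 8] / [2] / [3] / [4] / [6] / [9];  Q = [1, 3, 7] / [2] / [4] / [5] / [6] / [8]
  Insert 7 (step 9): P = [1, 5, 7] / [2, 8] / [3] / [4] / [6] / [9];  Q = [1, 3, 7] / [2, 9] / [4] / [5] / [6] / [8]
Final shape: (3, 2, 1, 1, 1, 1).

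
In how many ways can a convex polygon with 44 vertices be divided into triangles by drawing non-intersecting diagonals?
C_42 = 39044429911904443959240

These polygon triangulations are counted by the Catalan number C_n = (1/(n + 1)) · C(2n, n). For n = 42: C_42 = (1/43) · C(84, 42) = 1678910486211891090247320/43 = 39044429911904443959240.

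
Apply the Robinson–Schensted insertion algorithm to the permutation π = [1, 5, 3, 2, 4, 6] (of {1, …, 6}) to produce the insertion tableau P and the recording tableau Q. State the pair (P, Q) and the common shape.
P = [1, 2, 4, 6] / [3] / [5];  Q = [1, 2, 5, 6] / [3] / [4];  common shape = (4, 1, 1)

Row-insert the values π_1, π_2, … into P one at a time, bumping the leftmost entry strictly greater than the inserted value down to the next row. The recording tableau Q records, in position (i, j), the step at which that cell was added to P.
  Insert 1 (step 1): P = [1];  Q = [1]
  Insert 5 (step 2): P = [1, 5];  Q = [1, 2]
  Insert 3 (step 3): P = [1, 3] / [5];  Q = [1, 2] / [3]
  Insert 2 (step 4): P = [1, 2] / [3] / [5];  Q = [1, 2] / [3] / [4]
  Insert 4 (step 5): P = [1, 2, 4] / [3] / [5];  Q = [1, 2, 5] / [3] / [4]
  Insert 6 (step 6): P = [1, 2, 4, 6] / [3] / [5];  Q = [1, 2, 5, 6] / [3] / [4]
Final shape: (4, 1, 1).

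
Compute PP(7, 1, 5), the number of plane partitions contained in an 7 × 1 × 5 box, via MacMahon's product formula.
PP(7, 1, 5) = 792

Evaluate the triple product over i = 1..7, j = 1..1, k = 1..5. The factors are (2/1) · (3/2) · (4/3) · (5/4) · (6/5) · (3/2) · (4/3) · (5/4) · … (35 factors total). The numerators and denominators telescope so the product is an integer; carrying out the multiplication exactly gives PP(7, 1, 5) = 792.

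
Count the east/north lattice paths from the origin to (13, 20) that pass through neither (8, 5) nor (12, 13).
Number of paths = 516706912

Inclusion–exclusion. Total paths: C(33, 13) = 573166440. Through P₁: C(13, 8)·C(20, 5) = 19953648. Through P₂: C(25, 12)·C(8, 1) = 41602400. Since P₁ is strictly southwest of P₂, a monotone path through both must visit P₁ then P₂; paths through both = C(13, 8)·C(12, 4)·C(8, 1) = 5096520. Avoid both = 573166440 − 19953648 − 41602400 + 5096520 = 516706912.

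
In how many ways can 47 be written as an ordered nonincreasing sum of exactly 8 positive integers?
p(47, 8 parts) = 8588

Partitions of n into exactly k parts are in bijection with partitions of n − k into at most k parts (subtract 1 from each part). So p(47, exactly 8) = p(39, parts ≤ 8). Computing via the recurrence p(m, j) = p(m, j−1) + p(m−j, j) gives 8588.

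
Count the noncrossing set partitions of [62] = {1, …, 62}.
C_62 = 24139737743045626825711458546273312

These noncrossing partitions are counted by the Catalan number C_n = (1/(n + 1)) · C(2n, n). For n = 62: C_62 = (1/63) · C(124, 62) = 1520803477811874490019821888415218656/63 = 24139737743045626825711458546273312.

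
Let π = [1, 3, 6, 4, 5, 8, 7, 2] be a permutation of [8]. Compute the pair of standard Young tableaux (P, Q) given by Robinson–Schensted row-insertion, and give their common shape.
P = [1, 2, 4, 5, 7] / [3, 8] / [6];  Q = [1, 2, 3, 5, 6] / [4, 7] / [8];  common shape = (5, 2, 1)

Row-insert the values π_1, π_2, … into P one at a time, bumping the leftmost entry strictly greater than the inserted value down to the next row. The recording tableau Q records, in position (i, j), the step at which that cell was added to P.
  Insert 1 (step 1): P = [1];  Q = [1]
  Insert 3 (step 2): P = [1, 3];  Q = [1, 2]
  Insert 6 (step 3): P = [1, 3, 6];  Q = [1, 2, 3]
  Insert 4 (step 4): P = [1, 3, 4] / [6];  Q = [1, 2, 3] / [4]
  Insert 5 (step 5): P = [1, 3, 4, 5] / [6];  Q = [1, 2, 3, 5] / [4]
  Insert 8 (step 6): P = [1, 3, 4, 5, 8] / [6];  Q = [1, 2, 3, 5, 6] / [4]
  Insert 7 (step 7): P = [1, 3, 4, 5, 7] / [6, 8];  Q = [1, 2, 3, 5, 6] / [4, 7]
  Insert 2 (step 8): P = [1, 2, 4, 5, 7] / [3, 8] / [6];  Q = [1, 2, 3, 5, 6] / [4, 7] / [8]
Final shape: (5, 2, 1).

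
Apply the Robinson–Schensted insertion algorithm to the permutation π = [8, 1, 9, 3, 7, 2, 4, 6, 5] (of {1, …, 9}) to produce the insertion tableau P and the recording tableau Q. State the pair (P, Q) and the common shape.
P = [1, 2, 4, 5] / [3, 6] / [7, 9] / [8];  Q = [1, 3, 5, 8] / [2, 4] / [6, 7] / [9];  common shape = (4, 2, 2, 1)

Row-insert the values π_1, π_2, … into P one at a time, bumping the leftmost entry strictly greater than the inserted value down to the next row. The recording tableau Q records, in position (i, j), the step at which that cell was added to P.
  Insert 8 (step 1): P = [8];  Q = [1]
  Insert 1 (step 2): P = [1] / [8];  Q = [1] / [2]
  Insert 9 (step 3): P = [1, 9] / [8];  Q = [1, 3] / [2]
  Insert 3 (step 4): P = [1, 3] / [8, 9];  Q = [1, 3] / [2, 4]
  Insert 7 (step 5): P = [1, 3, 7] / [8, 9];  Q = [1, 3, 5] / [2, 4]
  Insert 2 (step 6): P = [1, 2, 7] / [3, 9] / [8];  Q = [1, 3, 5] / [2, 4] / [6]
  Insert 4 (step 7): P = [1, 2, 4] / [3, 7] / [8, 9];  Q = [1, 3, 5] / [2, 4] / [6, 7]
  Insert 6 (step 8): P = [1, 2, 4, 6] / [3, 7] / [8, 9];  Q = [1, 3, 5, 8] / [2, 4] / [6, 7]
  Insert 5 (step 9): P = [1, 2, 4, 5] / [3, 6] / [7, 9] / [8];  Q = [1, 3, 5, 8] / [2, 4] / [6, 7] / [9]
Final shape: (4, 2, 2, 1).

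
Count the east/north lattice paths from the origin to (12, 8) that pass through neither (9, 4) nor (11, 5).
Number of paths = 92053

Inclusion–exclusion. Total paths: C(20, 12) = 125970. Through P₁: C(13, 9)·C(7, 3) = 25025. Through P₂: C(16, 11)·C(4, 1) = 17472. Since P₁ is strictly southwest of P₂, a monotone path through both must visit P₁ then P₂; paths through both = C(13, 9)·C(3, 2)·C(4, 1) = 8580. Avoid both = 125970 − 25025 − 17472 + 8580 = 92053.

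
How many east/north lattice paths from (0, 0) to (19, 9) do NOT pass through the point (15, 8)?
Number of paths = 4455330

Total paths from (0, 0) to (19, 9): C(28, 19) = 6906900. Paths through (15, 8): (paths (0, 0) → (15, 8)) × (paths (15, 8) → (19, 9)) = C(23, 15) · C(5, 4) = 490314 · 5 = 2451570. Avoidance count = 6906900 − 2451570 = 4455330.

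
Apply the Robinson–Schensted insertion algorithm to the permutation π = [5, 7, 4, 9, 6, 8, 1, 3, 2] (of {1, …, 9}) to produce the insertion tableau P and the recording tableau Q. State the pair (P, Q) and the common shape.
P = [1, 2, 8] / [3, 6, 9] / [4, 7] / [5];  Q = [1, 2, 4] / [3, 5, 6] / [7, 8] / [9];  common shape = (3, 3, 2, 1)

Row-insert the values π_1, π_2, … into P one at a time, bumping the leftmost entry strictly greater than the inserted value down to the next row. The recording tableau Q records, in position (i, j), the step at which that cell was added to P.
  Insert 5 (step 1): P = [5];  Q = [1]
  Insert 7 (step 2): P = [5, 7];  Q = [1, 2]
  Insert 4 (step 3): P = [4, 7] / [5];  Q = [1, 2] / [3]
  Insert 9 (step 4): P = [4, 7, 9] / [5];  Q = [1, 2, 4] / [3]
  Insert 6 (step 5): P = [4, 6, 9] / [5, 7];  Q = [1, 2, 4] / [3, 5]
  Insert 8 (step 6): P = [4, 6, 8] / [5, 7, 9];  Q = [1, 2, 4] / [3, 5, 6]
  Insert 1 (step 7): P = [1, 6, 8] / [4, 7, 9] / [5];  Q = [1, 2, 4] / [3, 5, 6] / [7]
  Insert 3 (step 8): P = [1, 3, 8] / [4, 6, 9] / [5, 7];  Q = [1, 2, 4] / [3, 5, 6] / [7, 8]
  Insert 2 (step 9): P = [1, 2, 8] / [3, 6, 9] / [4, 7] / [5];  Q = [1, 2, 4] / [3, 5, 6] / [7, 8] / [9]
Final shape: (3, 3, 2, 1).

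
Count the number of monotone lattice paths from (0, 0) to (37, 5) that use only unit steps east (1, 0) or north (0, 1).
Number of paths = 850668

A monotone lattice path from (0, 0) to (37, 5) consists of 37 east steps and 5 north steps in some order, so it is determined by which 37 of the 42 steps are east. The count is C(42, 37) = 850668.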